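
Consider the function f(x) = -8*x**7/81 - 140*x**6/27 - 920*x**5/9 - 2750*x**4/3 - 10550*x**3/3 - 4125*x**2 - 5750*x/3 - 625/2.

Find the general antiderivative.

The substitution u = -x**2/3 - 5*x - 5/2 works: f is exactly (dF/du)*(du/dx) for that inner function.
Check: d/dx[-x**8/81 - 20*x**7/27 - 460*x**6/27 - 550*x**5/3 - 5275*x**4/6 - 1375*x**3 - 2875*x**2/3 - 625*x/2] = -8*x**7/81 - 140*x**6/27 - 920*x**5/9 - 2750*x**4/3 - 10550*x**3/3 - 4125*x**2 - 5750*x/3 - 625/2 = f(x).

F(x) = -x**8/81 - 20*x**7/27 - 460*x**6/27 - 550*x**5/3 - 5275*x**4/6 - 1375*x**3 - 2875*x**2/3 - 625*x/2 + C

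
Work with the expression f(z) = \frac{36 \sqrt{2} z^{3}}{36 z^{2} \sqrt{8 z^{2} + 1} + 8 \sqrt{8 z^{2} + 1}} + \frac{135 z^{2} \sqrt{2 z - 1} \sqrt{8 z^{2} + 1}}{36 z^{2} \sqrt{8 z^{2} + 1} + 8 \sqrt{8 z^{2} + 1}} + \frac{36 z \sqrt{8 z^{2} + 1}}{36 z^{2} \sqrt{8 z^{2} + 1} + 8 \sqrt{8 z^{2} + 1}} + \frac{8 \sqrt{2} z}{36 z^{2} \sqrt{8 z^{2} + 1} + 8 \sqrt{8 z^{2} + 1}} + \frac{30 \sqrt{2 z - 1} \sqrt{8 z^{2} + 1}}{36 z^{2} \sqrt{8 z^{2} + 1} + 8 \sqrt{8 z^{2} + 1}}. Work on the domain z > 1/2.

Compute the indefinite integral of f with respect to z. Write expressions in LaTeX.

F(z) = \frac{20 z \sqrt{2 z - 1} - 10 \sqrt{2 z - 1} + \sqrt{2} \sqrt{8 z^{2} + 1} + 4 \log{\left(3 z^{2} + \frac{2}{3} \right)}}{8} + C

The integrand splits into summands that can be handled one at a time.
Check: d/dz[\frac{20 z \sqrt{2 z - 1} - 10 \sqrt{2 z - 1} + \sqrt{2} \sqrt{8 z^{2} + 1} + 4 \log{\left(3 z^{2} + \frac{2}{3} \right)}}{8}] = \frac{36 \sqrt{2} z^{3} \sqrt{2 z - 1} + 270 z^{3} \sqrt{8 z^{2} + 1} - 135 z^{2} \sqrt{8 z^{2} + 1} + 36 z \sqrt{2 z - 1} \sqrt{8 z^{2} + 1} + 8 \sqrt{2} z \sqrt{2 z - 1} + 60 z \sqrt{8 z^{2} + 1} - 30 \sqrt{8 z^{2} + 1}}{36 z^{2} \sqrt{2 z - 1} \sqrt{8 z^{2} + 1} + 8 \sqrt{2 z - 1} \sqrt{8 z^{2} + 1}}, which equals f(z).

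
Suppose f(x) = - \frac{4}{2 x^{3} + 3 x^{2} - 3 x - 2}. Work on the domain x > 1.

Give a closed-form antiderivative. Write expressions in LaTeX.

An antiderivative is F(x) = \frac{4 \left(2 \log{\left(2 x + 1 \right)} - \log{\left(x^{2} + x - 2 \right)}\right)}{9}.

Factor the denominator (\left(x - 1\right) \left(x + 2\right) \left(2 x + 1\right)) and decompose: f = \frac{16}{9 \left(2 x + 1\right)} - \frac{4}{9 \left(x + 2\right)} - \frac{4}{9 \left(x - 1\right)}; each piece integrates to a log, atan, or power term.
Check: d/dx[\frac{4 \left(2 \log{\left(2 x + 1 \right)} - \log{\left(x^{2} + x - 2 \right)}\right)}{9}] = - \frac{4}{2 x^{3} + 3 x^{2} - 3 x - 2} = f(x).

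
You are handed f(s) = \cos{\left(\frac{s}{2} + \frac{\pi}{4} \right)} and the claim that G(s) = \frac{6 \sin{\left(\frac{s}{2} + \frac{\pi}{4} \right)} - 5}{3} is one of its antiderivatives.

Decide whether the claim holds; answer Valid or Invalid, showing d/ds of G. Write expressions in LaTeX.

d/ds[G] = \cos{\left(\frac{s}{2} + \frac{\pi}{4} \right)}
This equals f(s) exactly, so the claim holds.

Valid. The derivative of G reproduces f.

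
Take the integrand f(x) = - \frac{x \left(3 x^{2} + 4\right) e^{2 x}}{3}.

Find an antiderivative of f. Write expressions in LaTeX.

An antiderivative is F(x) = - \frac{\left(12 x^{3} - 18 x^{2} + 34 x - 17\right) e^{2 x}}{24}.

f has the shape u'v + uv' for u = - \frac{x^{3}}{2} + \frac{3 x^{2}}{4} - \frac{17 x}{12} + \frac{17}{24} and v = e^{2 x} — it is the derivative of the product u*v.
Check: d/dx[- \frac{\left(12 x^{3} - 18 x^{2} + 34 x - 17\right) e^{2 x}}{24}] = - x^{3} e^{2 x} - \frac{4 x e^{2 x}}{3}, which equals f(x).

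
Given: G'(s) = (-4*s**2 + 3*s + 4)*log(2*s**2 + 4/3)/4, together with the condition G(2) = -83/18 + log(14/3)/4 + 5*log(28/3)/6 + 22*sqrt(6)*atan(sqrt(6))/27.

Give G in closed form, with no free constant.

G(s) = -(72*s**3*log(2*s**2 + 4/3) - 48*s**3 - 81*s**2*log(2*s**2 + 4/3) + 81*s**2 - 216*s*log(2*s**2 + 4/3) + 528*s - 54*log(s**2 + 2/3) - 176*sqrt(6)*atan(sqrt(6)*s/2))/216

Check a candidate G(s) by differentiating: d/ds[G] must match the given G'(s).
A general antiderivative is 2*s**3/9 - 3*s**2/8 - 22*s/9 + (-s**3/3 + 3*s**2/8 + s)*log(2*s**2 + 4/3) + log(s**2 + 2/3)/4 + 22*sqrt(6)*atan(sqrt(6)*s/2)/27 + C.
The condition gives C = -83/18 + log(14/3)/4 + 5*log(28/3)/6 + 22*sqrt(6)*atan(sqrt(6))/27 - (-83/18 + log(14/3)/4 + 5*log(28/3)/6 + 22*sqrt(6)*atan(sqrt(6))/27) = 0.
So G(s) = -(72*s**3*log(2*s**2 + 4/3) - 48*s**3 - 81*s**2*log(2*s**2 + 4/3) + 81*s**2 - 216*s*log(2*s**2 + 4/3) + 528*s - 54*log(s**2 + 2/3) - 176*sqrt(6)*atan(sqrt(6)*s/2))/216.
Check: d/ds[-(72*s**3*log(2*s**2 + 4/3) - 48*s**3 - 81*s**2*log(2*s**2 + 4/3) + 81*s**2 - 216*s*log(2*s**2 + 4/3) + 528*s - 54*log(s**2 + 2/3) - 176*sqrt(6)*atan(sqrt(6)*s/2))/216] = -s**2*log(s**2 + 2/3) - s**2*log(2) + 3*s*log(s**2 + 2/3)/4 + 3*s*log(2)/4 + log(s**2 + 2/3) + log(2), which equals G'(s).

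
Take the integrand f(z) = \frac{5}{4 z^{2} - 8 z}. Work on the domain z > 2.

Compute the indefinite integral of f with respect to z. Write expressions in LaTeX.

The denominator factors as 4 z \left(z - 2\right); partial fractions split f into directly integrable pieces: \frac{5}{8 \left(z - 2\right)} - \frac{5}{8 z}.
Check: d/dz[- \frac{5 \log{\left(z \right)}}{8} + \frac{5 \log{\left(z - 2 \right)}}{8}] = \frac{5}{4 z^{2} - 8 z} = f(z).

F(z) = - \frac{5 \log{\left(z \right)}}{8} + \frac{5 \log{\left(z - 2 \right)}}{8} + C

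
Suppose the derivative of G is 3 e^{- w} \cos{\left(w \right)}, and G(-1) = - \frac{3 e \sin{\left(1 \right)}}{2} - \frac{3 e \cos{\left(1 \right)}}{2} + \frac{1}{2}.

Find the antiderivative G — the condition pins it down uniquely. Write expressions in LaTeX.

G(w) = \frac{\left(e^{w} + 3 \sin{\left(w \right)} - 3 \cos{\left(w \right)}\right) e^{- w}}{2}

Differentiate the proposed G(w) back; it has to land on the given G'(w).
A general antiderivative is \frac{3 e^{- w} \sin{\left(w \right)}}{2} - \frac{3 e^{- w} \cos{\left(w \right)}}{2} + C.
The condition gives C = - \frac{3 e \sin{\left(1 \right)}}{2} - \frac{3 e \cos{\left(1 \right)}}{2} + \frac{1}{2} - (- \frac{3 e \sin{\left(1 \right)}}{2} - \frac{3 e \cos{\left(1 \right)}}{2}) = \frac{1}{2}.
So G(w) = \frac{\left(e^{w} + 3 \sin{\left(w \right)} - 3 \cos{\left(w \right)}\right) e^{- w}}{2}.
Check: d/dw[\frac{\left(e^{w} + 3 \sin{\left(w \right)} - 3 \cos{\left(w \right)}\right) e^{- w}}{2}] = 3 e^{- w} \cos{\left(w \right)} = G'(w).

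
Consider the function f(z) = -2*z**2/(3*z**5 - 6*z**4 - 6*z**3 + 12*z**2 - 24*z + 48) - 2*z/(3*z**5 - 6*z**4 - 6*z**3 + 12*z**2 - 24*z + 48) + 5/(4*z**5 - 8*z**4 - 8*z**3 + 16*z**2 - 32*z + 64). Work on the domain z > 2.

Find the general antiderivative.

The denominator factors as 12*(z - 2)**2*(z + 2)*(z**2 + 2); partial fractions split f into directly integrable pieces: (5*z + 26)/(144*(z**2 + 2)) - 1/(1152*(z + 2)) - 13/(384*(z - 2)) - 11/(96*(z - 2)**2).
Check: d/dz[-13*log(z - 2)/384 - log(z + 2)/1152 + 5*log(z**2 + 2)/288 + 13*sqrt(2)*atan(sqrt(2)*z/2)/144 + 11/(96*z - 192)] = (-8*z**2 - 8*z + 15)/(12*z**5 - 24*z**4 - 24*z**3 + 48*z**2 - 96*z + 192), which equals f(z).

F(z) = -13*log(z - 2)/384 - log(z + 2)/1152 + 5*log(z**2 + 2)/288 + 13*sqrt(2)*atan(sqrt(2)*z/2)/144 + 11/(96*z - 192) + C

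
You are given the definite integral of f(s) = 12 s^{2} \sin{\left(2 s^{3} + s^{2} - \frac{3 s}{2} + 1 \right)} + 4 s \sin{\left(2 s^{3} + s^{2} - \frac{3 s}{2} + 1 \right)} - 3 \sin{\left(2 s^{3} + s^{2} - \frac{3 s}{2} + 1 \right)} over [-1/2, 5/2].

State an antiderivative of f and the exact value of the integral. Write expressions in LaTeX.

f matches the chain-rule pattern g'(h)*h' with inner function h(s) = 2 s^{3} + s^{2} - \frac{3 s}{2} + 1; substituting u = h(s) collapses the integral.
F(s) = - 2 \cos{\left(2 s^{3} + s^{2} - \frac{3 s}{2} + 1 \right)} is an antiderivative of f.
Check: d/ds[- 2 \cos{\left(2 s^{3} + s^{2} - \frac{3 s}{2} + 1 \right)}] = 12 s^{2} \sin{\left(2 s^{3} + s^{2} - \frac{3 s}{2} + 1 \right)} + 4 s \sin{\left(2 s^{3} + s^{2} - \frac{3 s}{2} + 1 \right)} - 3 \sin{\left(2 s^{3} + s^{2} - \frac{3 s}{2} + 1 \right)} = f(s).
F(5/2) = - 2 \cos{\left(\frac{139}{4} \right)}; F(-1/2) = - 2 \cos{\left(\frac{7}{4} \right)}.
Integral = F(5/2) - F(-1/2) = 2 \cos{\left(\frac{7}{4} \right)} - 2 \cos{\left(\frac{139}{4} \right)}.

Antiderivative: F(s) = - 2 \cos{\left(2 s^{3} + s^{2} - \frac{3 s}{2} + 1 \right)}; value = 2 \cos{\left(\frac{7}{4} \right)} - 2 \cos{\left(\frac{139}{4} \right)}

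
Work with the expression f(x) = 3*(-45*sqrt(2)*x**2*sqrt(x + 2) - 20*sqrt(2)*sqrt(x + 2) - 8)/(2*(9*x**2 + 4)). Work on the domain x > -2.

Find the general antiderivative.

Check any antiderivative F(x) by computing F'(x) and comparing it with f(x).
Check: d/dx[-5*sqrt(2)*x*sqrt(x + 2) - 10*sqrt(2)*sqrt(x + 2) - 2*atan(3*x/2)] = (-135*sqrt(2)*x**3 - 270*sqrt(2)*x**2 - 60*sqrt(2)*x - 24*sqrt(x + 2) - 120*sqrt(2))/(18*x**2*sqrt(x + 2) + 8*sqrt(x + 2)), which equals f(x).

F(x) = -5*sqrt(2)*x*sqrt(x + 2) - 10*sqrt(2)*sqrt(x + 2) - 2*atan(3*x/2) + C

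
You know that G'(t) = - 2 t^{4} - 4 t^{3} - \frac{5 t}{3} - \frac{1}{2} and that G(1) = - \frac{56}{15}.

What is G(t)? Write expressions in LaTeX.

Integrate term by term and add the pieces.
A general antiderivative is - \frac{2 t^{5}}{5} - t^{4} - \frac{5 t^{2}}{6} - \frac{t}{2} + C.
The condition gives C = - \frac{56}{15} - (- \frac{41}{15}) = -1.
So G(t) = - \frac{2 t^{5}}{5} - t^{4} - \frac{5 t^{2}}{6} - \frac{t}{2} - 1.
Check: d/dt[- \frac{2 t^{5}}{5} - t^{4} - \frac{5 t^{2}}{6} - \frac{t}{2} - 1] = - 2 t^{4} - 4 t^{3} - \frac{5 t}{3} - \frac{1}{2} = G'(t).

G(t) = - \frac{2 t^{5}}{5} - t^{4} - \frac{5 t^{2}}{6} - \frac{t}{2} - 1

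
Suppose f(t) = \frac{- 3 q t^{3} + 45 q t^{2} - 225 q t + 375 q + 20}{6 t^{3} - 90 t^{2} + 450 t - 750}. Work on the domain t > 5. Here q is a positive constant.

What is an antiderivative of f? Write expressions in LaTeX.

Whatever form F(t) takes, F'(t) = f(t) is non-negotiable.
Check: d/dt[- \frac{q t}{2} - \frac{5}{3 \left(t - 5\right)^{2}}] = \frac{- 3 q t^{3} + 45 q t^{2} - 225 q t + 375 q + 20}{6 t^{3} - 90 t^{2} + 450 t - 750} = f(t).

An antiderivative is F(t) = - \frac{q t}{2} - \frac{5}{3 \left(t - 5\right)^{2}}.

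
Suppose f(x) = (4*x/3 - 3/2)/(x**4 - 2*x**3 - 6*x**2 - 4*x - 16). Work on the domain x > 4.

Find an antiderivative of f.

The denominator factors as 6*(x - 4)*(x + 2)*(x**2 + 2); partial fractions split f into directly integrable pieces: -(49*x - 29)/(324*(x**2 + 2)) + 25/(216*(x + 2)) + 23/(648*(x - 4)).
Check: d/dx[23*log(x - 4)/648 + 25*log(x + 2)/216 - 49*log(x**2 + 2)/648 + 29*sqrt(2)*atan(sqrt(2)*x/2)/648] = (8*x - 9)/(6*x**4 - 12*x**3 - 36*x**2 - 24*x - 96), which equals f(x).

An antiderivative is F(x) = 23*log(x - 4)/648 + 25*log(x + 2)/216 - 49*log(x**2 + 2)/648 + 29*sqrt(2)*atan(sqrt(2)*x/2)/648.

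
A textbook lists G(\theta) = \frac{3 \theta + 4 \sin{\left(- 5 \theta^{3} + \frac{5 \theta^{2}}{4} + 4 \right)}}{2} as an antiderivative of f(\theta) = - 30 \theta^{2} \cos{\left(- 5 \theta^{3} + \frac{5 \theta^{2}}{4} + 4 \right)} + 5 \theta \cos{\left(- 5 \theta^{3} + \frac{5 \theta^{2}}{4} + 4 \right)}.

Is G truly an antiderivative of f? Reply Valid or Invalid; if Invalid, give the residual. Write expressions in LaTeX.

d/d\theta[G] = - 30 \theta^{2} \cos{\left(- 5 \theta^{3} + \frac{5 \theta^{2}}{4} + 4 \right)} + 5 \theta \cos{\left(- 5 \theta^{3} + \frac{5 \theta^{2}}{4} + 4 \right)} + \frac{3}{2}
d/d\theta[G] - f(\theta) = \frac{3}{2} != 0.

Invalid: d/d\theta[G] - f = \frac{3}{2}, which is not 0.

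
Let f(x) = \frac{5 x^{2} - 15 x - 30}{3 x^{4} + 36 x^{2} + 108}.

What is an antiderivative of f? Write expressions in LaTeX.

Recognize the product-rule pattern: f = u'v + uv' with u = \frac{1}{x^{2} + 6}, v = \frac{5}{2} - \frac{5 x}{3}, so integration by parts undoes it.
Check: d/dx[\frac{15 - 10 x}{6 x^{2} + 36}] = \frac{5 x^{2} - 15 x - 30}{3 x^{4} + 36 x^{2} + 108} = f(x).

An antiderivative is F(x) = \frac{15 - 10 x}{6 x^{2} + 36}.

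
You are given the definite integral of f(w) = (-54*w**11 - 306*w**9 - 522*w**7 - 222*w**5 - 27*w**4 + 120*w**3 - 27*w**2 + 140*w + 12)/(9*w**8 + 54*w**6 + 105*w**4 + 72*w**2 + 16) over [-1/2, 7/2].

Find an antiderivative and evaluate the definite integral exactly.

Whatever form F(w) takes, F'(w) = f(w) is non-negotiable.
F(w) = -3*w**4/2 + w**2 + (w/2 - 1)/(w**4/2 + 3*w**2/2 + 2/3) is an antiderivative of f.
Check: d/dw[-3*w**4/2 + w**2 + (w/2 - 1)/(w**4/2 + 3*w**2/2 + 2/3)] = (-54*w**11 - 306*w**9 - 522*w**7 - 222*w**5 - 27*w**4 + 120*w**3 - 27*w**2 + 140*w + 12)/(9*w**8 + 54*w**6 + 105*w**4 + 72*w**2 + 16) = f(w).
F(7/2) = -61507837/288992; F(-1/2) = -3325/3296.
Integral = F(7/2) - F(-1/2) = -197039973/930193.

Antiderivative: F(w) = -3*w**4/2 + w**2 + (w/2 - 1)/(w**4/2 + 3*w**2/2 + 2/3); value = -197039973/930193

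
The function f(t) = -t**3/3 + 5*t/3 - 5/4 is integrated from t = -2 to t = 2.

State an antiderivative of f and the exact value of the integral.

Antiderivative: F(t) = -t*(t**3 - 10*t + 15)/12; value = -5

Integrate term by term and add the pieces.
F(t) = -t*(t**3 - 10*t + 15)/12 is an antiderivative of f.
Check: d/dt[-t*(t**3 - 10*t + 15)/12] = -t**3/3 + 5*t/3 - 5/4 = f(t).
F(2) = -1/2; F(-2) = 9/2.
Integral = F(2) - F(-2) = -5.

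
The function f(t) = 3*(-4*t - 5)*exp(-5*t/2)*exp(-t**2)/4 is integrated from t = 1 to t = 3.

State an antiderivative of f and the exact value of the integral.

The substitution u = -t**2 - 5*t/2 works: f is exactly (dF/du)*(du/dt) for that inner function.
F(t) = 3*exp(-5*t/2)*exp(-t**2)/2 is an antiderivative of f.
Check: d/dt[3*exp(-5*t/2)*exp(-t**2)/2] = (-12*t - 15)*exp(-5*t/2)*exp(-t**2)/4, which equals f(t).
F(3) = 3*exp(-33/2)/2; F(1) = 3*exp(-7/2)/2.
Integral = F(3) - F(1) = -3*exp(-7/2)/2 + 3*exp(-33/2)/2.

Antiderivative: F(t) = 3*exp(-5*t/2)*exp(-t**2)/2; value = -3*exp(-7/2)/2 + 3*exp(-33/2)/2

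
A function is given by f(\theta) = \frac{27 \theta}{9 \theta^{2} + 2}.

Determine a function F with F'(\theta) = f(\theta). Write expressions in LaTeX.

An antiderivative is F(\theta) = \frac{3 \log{\left(9 \theta^{2} + 2 \right)}}{2}.

The substitution u = \frac{3 \theta^{2}}{2} + \frac{1}{3} works: f is exactly (dF/du)*(du/d\theta) for that inner function.
Check: d/d\theta[\frac{3 \log{\left(9 \theta^{2} + 2 \right)}}{2}] = \frac{27 \theta}{9 \theta^{2} + 2} = f(\theta).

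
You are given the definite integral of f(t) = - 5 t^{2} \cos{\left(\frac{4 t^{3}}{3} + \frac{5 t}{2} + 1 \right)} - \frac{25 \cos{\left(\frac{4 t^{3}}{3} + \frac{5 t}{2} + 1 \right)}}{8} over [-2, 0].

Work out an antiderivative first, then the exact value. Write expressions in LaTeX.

f matches the chain-rule pattern g'(h)*h' with inner function h(t) = \frac{4 t^{3}}{3} + \frac{5 t}{2} + 1; substituting u = h(t) collapses the integral.
F(t) = - \frac{5 \sin{\left(\frac{4 t^{3}}{3} + \frac{5 t}{2} + 1 \right)}}{4} is an antiderivative of f.
Check: d/dt[- \frac{5 \sin{\left(\frac{4 t^{3}}{3} + \frac{5 t}{2} + 1 \right)}}{4}] = - 5 t^{2} \cos{\left(\frac{4 t^{3}}{3} + \frac{5 t}{2} + 1 \right)} - \frac{25 \cos{\left(\frac{4 t^{3}}{3} + \frac{5 t}{2} + 1 \right)}}{8} = f(t).
F(0) = - \frac{5 \sin{\left(1 \right)}}{4}; F(-2) = \frac{5 \sin{\left(\frac{44}{3} \right)}}{4}.
Integral = F(0) - F(-2) = - \frac{5 \sin{\left(\frac{44}{3} \right)}}{4} - \frac{5 \sin{\left(1 \right)}}{4}.

Antiderivative: F(t) = - \frac{5 \sin{\left(\frac{4 t^{3}}{3} + \frac{5 t}{2} + 1 \right)}}{4}; value = - \frac{5 \sin{\left(\frac{44}{3} \right)}}{4} - \frac{5 \sin{\left(1 \right)}}{4}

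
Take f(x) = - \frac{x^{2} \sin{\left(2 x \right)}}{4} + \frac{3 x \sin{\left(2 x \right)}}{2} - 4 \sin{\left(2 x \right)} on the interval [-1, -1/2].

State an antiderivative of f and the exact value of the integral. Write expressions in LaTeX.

Antiderivative: F(x) = \frac{x^{2} \cos{\left(2 x \right)}}{8} - \frac{x \sin{\left(2 x \right)}}{8} - \frac{3 x \cos{\left(2 x \right)}}{4} + \frac{3 \sin{\left(2 x \right)}}{8} + \frac{31 \cos{\left(2 x \right)}}{16}; value = - \frac{7 \sin{\left(1 \right)}}{16} + \frac{\sin{\left(2 \right)}}{2} - \frac{45 \cos{\left(2 \right)}}{16} + \frac{75 \cos{\left(1 \right)}}{32}

The integrand splits into summands that can be handled one at a time.
F(x) = \frac{x^{2} \cos{\left(2 x \right)}}{8} - \frac{x \sin{\left(2 x \right)}}{8} - \frac{3 x \cos{\left(2 x \right)}}{4} + \frac{3 \sin{\left(2 x \right)}}{8} + \frac{31 \cos{\left(2 x \right)}}{16} is an antiderivative of f.
Check: d/dx[\frac{x^{2} \cos{\left(2 x \right)}}{8} - \frac{x \sin{\left(2 x \right)}}{8} - \frac{3 x \cos{\left(2 x \right)}}{4} + \frac{3 \sin{\left(2 x \right)}}{8} + \frac{31 \cos{\left(2 x \right)}}{16}] = - \frac{x^{2} \sin{\left(2 x \right)}}{4} + \frac{3 x \sin{\left(2 x \right)}}{2} - 4 \sin{\left(2 x \right)} = f(x).
F(-1/2) = - \frac{7 \sin{\left(1 \right)}}{16} + \frac{75 \cos{\left(1 \right)}}{32}; F(-1) = \frac{45 \cos{\left(2 \right)}}{16} - \frac{\sin{\left(2 \right)}}{2}.
Integral = F(-1/2) - F(-1) = - \frac{7 \sin{\left(1 \right)}}{16} + \frac{\sin{\left(2 \right)}}{2} - \frac{45 \cos{\left(2 \right)}}{16} + \frac{75 \cos{\left(1 \right)}}{32}.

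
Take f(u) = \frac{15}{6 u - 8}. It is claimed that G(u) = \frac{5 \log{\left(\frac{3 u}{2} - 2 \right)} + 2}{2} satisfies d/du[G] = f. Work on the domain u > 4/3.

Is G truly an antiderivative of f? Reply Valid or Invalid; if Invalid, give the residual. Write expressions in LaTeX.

Valid - the claim checks out under differentiation.

d/du[G] = \frac{15}{6 u - 8}
This equals f(u) exactly, so the claim holds.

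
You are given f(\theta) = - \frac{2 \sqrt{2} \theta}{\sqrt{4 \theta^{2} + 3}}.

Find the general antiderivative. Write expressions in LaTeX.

The substitution u = 2 \theta^{2} + \frac{3}{2} works: f is exactly (dF/du)*(du/d\theta) for that inner function.
Check: d/d\theta[- \sqrt{2 \theta^{2} + \frac{3}{2}}] = - \frac{2 \sqrt{2} \theta}{\sqrt{4 \theta^{2} + 3}} = f(\theta).

F(\theta) = - \sqrt{2 \theta^{2} + \frac{3}{2}} + C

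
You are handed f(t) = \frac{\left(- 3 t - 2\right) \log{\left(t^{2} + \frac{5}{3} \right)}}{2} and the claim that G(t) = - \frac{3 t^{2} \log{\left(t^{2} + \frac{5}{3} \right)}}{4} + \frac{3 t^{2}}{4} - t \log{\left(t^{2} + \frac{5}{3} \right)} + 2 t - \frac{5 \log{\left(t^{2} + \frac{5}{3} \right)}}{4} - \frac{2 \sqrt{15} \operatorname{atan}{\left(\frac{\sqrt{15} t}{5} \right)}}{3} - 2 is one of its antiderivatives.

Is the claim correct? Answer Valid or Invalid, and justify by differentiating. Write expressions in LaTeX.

d/dt[G] = - \frac{3 t \log{\left(t^{2} + \frac{5}{3} \right)}}{2} - \log{\left(t^{2} + \frac{5}{3} \right)}
This equals f(t) exactly, so the claim holds.

Valid - the claim checks out under differentiation.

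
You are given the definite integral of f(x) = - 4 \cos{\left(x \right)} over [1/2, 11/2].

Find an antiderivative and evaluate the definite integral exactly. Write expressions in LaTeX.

Differentiate the proposed F(x) back; it has to land on f(x) exactly.
F(x) = - 4 \sin{\left(x \right)} is an antiderivative of f.
Check: d/dx[- 4 \sin{\left(x \right)}] = - 4 \cos{\left(x \right)} = f(x).
F(11/2) = - 4 \sin{\left(\frac{11}{2} \right)}; F(1/2) = - 4 \sin{\left(\frac{1}{2} \right)}.
Integral = F(11/2) - F(1/2) = 4 \sin{\left(\frac{1}{2} \right)} - 4 \sin{\left(\frac{11}{2} \right)}.

Antiderivative: F(x) = - 4 \sin{\left(x \right)}; value = 4 \sin{\left(\frac{1}{2} \right)} - 4 \sin{\left(\frac{11}{2} \right)}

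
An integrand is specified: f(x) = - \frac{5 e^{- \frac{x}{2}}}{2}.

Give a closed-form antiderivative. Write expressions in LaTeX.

Whatever form F(x) takes, F'(x) = f(x) is non-negotiable.
Check: d/dx[5 e^{- \frac{x}{2}}] = - \frac{5 e^{- \frac{x}{2}}}{2} = f(x).

An antiderivative is F(x) = 5 e^{- \frac{x}{2}}.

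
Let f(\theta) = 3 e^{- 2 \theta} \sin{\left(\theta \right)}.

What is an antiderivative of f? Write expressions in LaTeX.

An antiderivative F(\theta) passes only if d/d\theta[F] lands on f(\theta) exactly.
Check: d/d\theta[\frac{\left(- 6 \sin{\left(\theta \right)} - 3 \cos{\left(\theta \right)}\right) e^{- 2 \theta}}{5}] = 3 e^{- 2 \theta} \sin{\left(\theta \right)} = f(\theta).

An antiderivative is F(\theta) = \frac{\left(- 6 \sin{\left(\theta \right)} - 3 \cos{\left(\theta \right)}\right) e^{- 2 \theta}}{5}.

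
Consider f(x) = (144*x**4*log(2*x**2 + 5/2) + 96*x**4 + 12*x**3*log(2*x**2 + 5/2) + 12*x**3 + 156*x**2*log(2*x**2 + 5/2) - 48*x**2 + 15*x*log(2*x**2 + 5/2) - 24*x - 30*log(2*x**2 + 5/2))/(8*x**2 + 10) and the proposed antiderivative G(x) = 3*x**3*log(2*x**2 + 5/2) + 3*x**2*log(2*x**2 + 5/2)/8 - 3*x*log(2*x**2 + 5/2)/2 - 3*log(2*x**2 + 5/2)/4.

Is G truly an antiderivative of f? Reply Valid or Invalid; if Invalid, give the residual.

d/dx[G] = (144*x**4*log(2*x**2 + 5/2) + 96*x**4 + 12*x**3*log(2*x**2 + 5/2) + 12*x**3 + 156*x**2*log(2*x**2 + 5/2) - 48*x**2 + 15*x*log(2*x**2 + 5/2) - 24*x - 30*log(2*x**2 + 5/2))/(16*x**2 + 20)
d/dx[G] - f(x) = (-144*x**4*log(2*x**2 + 5/2) - 96*x**4 - 12*x**3*log(2*x**2 + 5/2) - 12*x**3 - 156*x**2*log(2*x**2 + 5/2) + 48*x**2 - 15*x*log(2*x**2 + 5/2) + 24*x + 30*log(2*x**2 + 5/2))/(16*x**2 + 20) != 0.

Invalid: d/dx[G] - f = (-144*x**4*log(2*x**2 + 5/2) - 96*x**4 - 12*x**3*log(2*x**2 + 5/2) - 12*x**3 - 156*x**2*log(2*x**2 + 5/2) + 48*x**2 - 15*x*log(2*x**2 + 5/2) + 24*x + 30*log(2*x**2 + 5/2))/(16*x**2 + 20), which is not 0.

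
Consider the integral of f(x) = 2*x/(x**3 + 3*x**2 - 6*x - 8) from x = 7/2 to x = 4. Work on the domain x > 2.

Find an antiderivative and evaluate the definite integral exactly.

Factor the denominator ((x - 2)*(x + 1)*(x + 4)) and decompose: f = -4/(9*(x + 4)) + 2/(9*(x + 1)) + 2/(9*(x - 2)); each piece integrates to a log, atan, or power term.
F(x) = -4*log(x + 4)/9 + 2*log(x**2 - x - 2)/9 is an antiderivative of f.
Check: d/dx[-4*log(x + 4)/9 + 2*log(x**2 - x - 2)/9] = 2*x/(x**3 + 3*x**2 - 6*x - 8) = f(x).
F(4) = -4*log(8)/9 + 2*log(10)/9; F(7/2) = -4*log(15/2)/9 + 2*log(27/4)/9.
Integral = F(4) - F(7/2) = -4*log(8)/9 - 2*log(27/4)/9 + 2*log(10)/9 + 4*log(15/2)/9.

Antiderivative: F(x) = -4*log(x + 4)/9 + 2*log(x**2 - x - 2)/9; value = -4*log(8)/9 - 2*log(27/4)/9 + 2*log(10)/9 + 4*log(15/2)/9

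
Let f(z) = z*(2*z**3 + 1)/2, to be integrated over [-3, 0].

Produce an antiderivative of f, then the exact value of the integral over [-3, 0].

Antiderivative: F(z) = z**2*(4*z**3 + 5)/20; value = 927/20

Since d/dz undoes antidifferentiation here, F'(z) = f(z) is required of F(z).
F(z) = z**2*(4*z**3 + 5)/20 is an antiderivative of f.
Check: d/dz[z**2*(4*z**3 + 5)/20] = z**4 + z/2, which equals f(z).
F(0) = 0; F(-3) = -927/20.
Integral = F(0) - F(-3) = 927/20.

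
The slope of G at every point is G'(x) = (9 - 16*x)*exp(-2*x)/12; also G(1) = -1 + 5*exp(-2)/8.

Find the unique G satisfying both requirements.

G'(x) has the shape u'v + uv' for u = 2*x/3 - 1/24 and v = exp(-2*x) — it is the derivative of the product u*v.
A general antiderivative is (16*x - 1)*exp(-2*x)/24 + C.
The condition gives C = -1 + 5*exp(-2)/8 - (5*exp(-2)/8) = -1.
So G(x) = (16*x - 24*exp(2*x) - 1)*exp(-2*x)/24.
Check: d/dx[(16*x - 24*exp(2*x) - 1)*exp(-2*x)/24] = (9 - 16*x)*exp(-2*x)/12 = G'(x).

G(x) = (16*x - 24*exp(2*x) - 1)*exp(-2*x)/24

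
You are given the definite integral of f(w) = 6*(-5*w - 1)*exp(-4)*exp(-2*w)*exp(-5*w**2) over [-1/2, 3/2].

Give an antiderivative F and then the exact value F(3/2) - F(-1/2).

The substitution u = -5*w**2 - 2*w - 4 works: f is exactly (dF/du)*(du/dw) for that inner function.
F(w) = 3*exp(-4)*exp(-2*w)*exp(-5*w**2) is an antiderivative of f.
Check: d/dw[3*exp(-4)*exp(-2*w)*exp(-5*w**2)] = (-30*w - 6)*exp(-4)*exp(-2*w)*exp(-5*w**2), which equals f(w).
F(3/2) = 3*exp(-73/4); F(-1/2) = 3*exp(-17/4).
Integral = F(3/2) - F(-1/2) = -3*exp(-17/4) + 3*exp(-73/4).

Antiderivative: F(w) = 3*exp(-4)*exp(-2*w)*exp(-5*w**2); value = -3*exp(-17/4) + 3*exp(-73/4)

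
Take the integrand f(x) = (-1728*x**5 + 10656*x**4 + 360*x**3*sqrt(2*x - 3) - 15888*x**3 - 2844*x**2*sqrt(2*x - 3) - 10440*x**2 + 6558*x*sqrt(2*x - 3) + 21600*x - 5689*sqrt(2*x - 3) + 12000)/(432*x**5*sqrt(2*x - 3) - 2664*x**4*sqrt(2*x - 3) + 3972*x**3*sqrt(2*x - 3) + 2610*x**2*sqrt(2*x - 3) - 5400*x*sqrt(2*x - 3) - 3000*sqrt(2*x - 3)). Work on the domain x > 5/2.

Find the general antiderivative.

F(x) = -(288*x**3*sqrt(2*x - 3) - 1248*x**2*sqrt(2*x - 3) + 60*x**2 + 840*x*sqrt(2*x - 3) - 312*x + 1200*sqrt(2*x - 3) + 367)/(6*(2*x - 5)**2*(3*x + 2)) + C

Differentiate the proposed F(x) back; it has to land on f(x) exactly.
Check: d/dx[-(288*x**3*sqrt(2*x - 3) - 1248*x**2*sqrt(2*x - 3) + 60*x**2 + 840*x*sqrt(2*x - 3) - 312*x + 1200*sqrt(2*x - 3) + 367)/(6*(2*x - 5)**2*(3*x + 2))] = (-1728*x**5 + 10656*x**4 + 360*x**3*sqrt(2*x - 3) - 15888*x**3 - 2844*x**2*sqrt(2*x - 3) - 10440*x**2 + 6558*x*sqrt(2*x - 3) + 21600*x - 5689*sqrt(2*x - 3) + 12000)/(432*x**5*sqrt(2*x - 3) - 2664*x**4*sqrt(2*x - 3) + 3972*x**3*sqrt(2*x - 3) + 2610*x**2*sqrt(2*x - 3) - 5400*x*sqrt(2*x - 3) - 3000*sqrt(2*x - 3)) = f(x).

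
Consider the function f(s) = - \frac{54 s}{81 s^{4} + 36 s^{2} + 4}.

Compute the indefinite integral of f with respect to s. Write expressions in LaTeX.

f matches the chain-rule pattern g'(h)*h' with inner function h(s) = 3 s^{2} + \frac{2}{3}; substituting u = h(s) collapses the integral.
Check: d/ds[\frac{3}{9 s^{2} + 2}] = - \frac{54 s}{81 s^{4} + 36 s^{2} + 4} = f(s).

F(s) = \frac{3}{9 s^{2} + 2} + C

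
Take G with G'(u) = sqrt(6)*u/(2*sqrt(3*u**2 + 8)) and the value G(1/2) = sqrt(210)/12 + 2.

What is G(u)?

G(u) = sqrt(u**2/2 + 4/3) + 2

The substitution w = u**2/2 + 4/3 works: G'(u) is exactly (dG/dw)*(dw/du) for that inner function.
A general antiderivative is sqrt(u**2/2 + 4/3) + C.
The condition gives C = sqrt(210)/12 + 2 - (sqrt(210)/12) = 2.
So G(u) = sqrt(u**2/2 + 4/3) + 2.
Check: d/du[sqrt(u**2/2 + 4/3) + 2] = sqrt(6)*u/(2*sqrt(3*u**2 + 8)) = G'(u).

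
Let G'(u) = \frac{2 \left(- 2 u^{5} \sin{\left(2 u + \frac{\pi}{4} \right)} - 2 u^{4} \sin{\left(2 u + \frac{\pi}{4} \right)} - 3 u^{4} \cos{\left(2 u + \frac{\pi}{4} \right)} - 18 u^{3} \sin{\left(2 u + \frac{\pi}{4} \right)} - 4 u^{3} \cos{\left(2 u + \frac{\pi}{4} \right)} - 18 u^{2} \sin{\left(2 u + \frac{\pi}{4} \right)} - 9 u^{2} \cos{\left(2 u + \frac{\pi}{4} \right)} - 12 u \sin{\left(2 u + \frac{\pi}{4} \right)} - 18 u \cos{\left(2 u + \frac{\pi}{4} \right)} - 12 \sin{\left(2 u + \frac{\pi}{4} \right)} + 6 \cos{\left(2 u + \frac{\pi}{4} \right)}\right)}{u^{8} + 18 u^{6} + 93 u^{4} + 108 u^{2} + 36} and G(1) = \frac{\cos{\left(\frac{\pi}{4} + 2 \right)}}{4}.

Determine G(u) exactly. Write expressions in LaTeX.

G(u) = \frac{2 u \cos{\left(2 u + \frac{\pi}{4} \right)} + 2 \cos{\left(2 u + \frac{\pi}{4} \right)}}{u^{4} + 9 u^{2} + 6}

A candidate passes only if d/du[G] lands on the given G'(u) exactly.
A general antiderivative is - \frac{\left(- \frac{2 u}{3} - \frac{2}{3}\right) \cos{\left(2 u + \frac{\pi}{4} \right)}}{\frac{u^{4}}{3} + 3 u^{2} + 2} + C.
The condition gives C = \frac{\cos{\left(\frac{\pi}{4} + 2 \right)}}{4} - (\frac{\cos{\left(\frac{\pi}{4} + 2 \right)}}{4}) = 0.
So G(u) = \frac{2 u \cos{\left(2 u + \frac{\pi}{4} \right)} + 2 \cos{\left(2 u + \frac{\pi}{4} \right)}}{u^{4} + 9 u^{2} + 6}.
Check: d/du[\frac{2 u \cos{\left(2 u + \frac{\pi}{4} \right)} + 2 \cos{\left(2 u + \frac{\pi}{4} \right)}}{u^{4} + 9 u^{2} + 6}] = \frac{- 4 u^{5} \sin{\left(2 u + \frac{\pi}{4} \right)} - 4 u^{4} \sin{\left(2 u + \frac{\pi}{4} \right)} - 6 u^{4} \cos{\left(2 u + \frac{\pi}{4} \right)} - 36 u^{3} \sin{\left(2 u + \frac{\pi}{4} \right)} - 8 u^{3} \cos{\left(2 u + \frac{\pi}{4} \right)} - 36 u^{2} \sin{\left(2 u + \frac{\pi}{4} \right)} - 18 u^{2} \cos{\left(2 u + \frac{\pi}{4} \right)} - 24 u \sin{\left(2 u + \frac{\pi}{4} \right)} - 36 u \cos{\left(2 u + \frac{\pi}{4} \right)} - 24 \sin{\left(2 u + \frac{\pi}{4} \right)} + 12 \cos{\left(2 u + \frac{\pi}{4} \right)}}{u^{8} + 18 u^{6} + 93 u^{4} + 108 u^{2} + 36}, which equals G'(u).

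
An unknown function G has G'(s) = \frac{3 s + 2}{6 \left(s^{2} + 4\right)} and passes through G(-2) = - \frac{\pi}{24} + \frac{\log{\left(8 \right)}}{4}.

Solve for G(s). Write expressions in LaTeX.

G(s) = \frac{\log{\left(s^{2} + 4 \right)}}{4} + \frac{\operatorname{atan}{\left(\frac{s}{2} \right)}}{6}

Differentiate the proposed G(s) back; it has to land on the given G'(s).
A general antiderivative is \frac{\log{\left(s^{2} + 4 \right)}}{4} + \frac{\operatorname{atan}{\left(\frac{s}{2} \right)}}{6} + C.
The condition gives C = - \frac{\pi}{24} + \frac{\log{\left(8 \right)}}{4} - (- \frac{\pi}{24} + \frac{\log{\left(8 \right)}}{4}) = 0.
So G(s) = \frac{\log{\left(s^{2} + 4 \right)}}{4} + \frac{\operatorname{atan}{\left(\frac{s}{2} \right)}}{6}.
Check: d/ds[\frac{\log{\left(s^{2} + 4 \right)}}{4} + \frac{\operatorname{atan}{\left(\frac{s}{2} \right)}}{6}] = \frac{3 s + 2}{6 s^{2} + 24}, which equals G'(s).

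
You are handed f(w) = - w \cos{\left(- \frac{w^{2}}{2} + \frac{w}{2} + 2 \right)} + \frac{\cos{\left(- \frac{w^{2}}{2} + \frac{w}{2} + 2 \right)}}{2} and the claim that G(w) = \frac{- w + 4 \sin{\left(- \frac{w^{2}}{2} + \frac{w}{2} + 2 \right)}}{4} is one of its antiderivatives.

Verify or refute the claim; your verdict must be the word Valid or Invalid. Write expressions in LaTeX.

Invalid: d/dw[G] - f = - \frac{1}{4}, which is not 0.

d/dw[G] = - w \cos{\left(- \frac{w^{2}}{2} + \frac{w}{2} + 2 \right)} + \frac{\cos{\left(- \frac{w^{2}}{2} + \frac{w}{2} + 2 \right)}}{2} - \frac{1}{4}
d/dw[G] - f(w) = - \frac{1}{4} != 0.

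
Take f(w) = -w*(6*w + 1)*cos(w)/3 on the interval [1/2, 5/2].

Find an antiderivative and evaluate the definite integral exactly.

Antiderivative: F(w) = -(6*w**2*sin(w) + w*sin(w) + 12*w*cos(w) - 12*sin(w) + cos(w))/3; value = -28*sin(5/2)/3 - 10*sin(1/2)/3 + 7*cos(1/2)/3 - 31*cos(5/2)/3

Recover f(w) by differentiating a candidate F(w); any mismatch rules it out.
F(w) = -(6*w**2*sin(w) + w*sin(w) + 12*w*cos(w) - 12*sin(w) + cos(w))/3 is an antiderivative of f.
Check: d/dw[-(6*w**2*sin(w) + w*sin(w) + 12*w*cos(w) - 12*sin(w) + cos(w))/3] = -2*w**2*cos(w) - w*cos(w)/3, which equals f(w).
F(5/2) = -28*sin(5/2)/3 - 31*cos(5/2)/3; F(1/2) = -7*cos(1/2)/3 + 10*sin(1/2)/3.
Integral = F(5/2) - F(1/2) = -28*sin(5/2)/3 - 10*sin(1/2)/3 + 7*cos(1/2)/3 - 31*cos(5/2)/3.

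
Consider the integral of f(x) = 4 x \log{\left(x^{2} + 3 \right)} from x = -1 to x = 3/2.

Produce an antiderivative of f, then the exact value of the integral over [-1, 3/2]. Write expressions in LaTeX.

Antiderivative: F(x) = 2 \left(x^{2} \log{\left(x^{2} + 3 \right)} - x^{2} + 3 \log{\left(x^{2} + 3 \right)}\right); value = - 8 \log{\left(4 \right)} - \frac{5}{2} + \frac{21 \log{\left(\frac{21}{4} \right)}}{2}

Whatever form F(x) takes, F'(x) = f(x) is non-negotiable.
F(x) = 2 \left(x^{2} \log{\left(x^{2} + 3 \right)} - x^{2} + 3 \log{\left(x^{2} + 3 \right)}\right) is an antiderivative of f.
Check: d/dx[2 \left(x^{2} \log{\left(x^{2} + 3 \right)} - x^{2} + 3 \log{\left(x^{2} + 3 \right)}\right)] = 4 x \log{\left(x^{2} + 3 \right)} = f(x).
F(3/2) = - \frac{9}{2} + \frac{21 \log{\left(\frac{21}{4} \right)}}{2}; F(-1) = -2 + 8 \log{\left(4 \right)}.
Integral = F(3/2) - F(-1) = - 8 \log{\left(4 \right)} - \frac{5}{2} + \frac{21 \log{\left(\frac{21}{4} \right)}}{2}.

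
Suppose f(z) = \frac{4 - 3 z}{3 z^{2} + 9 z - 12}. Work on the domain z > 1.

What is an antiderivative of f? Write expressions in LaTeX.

An antiderivative is F(z) = \frac{\log{\left(z - 1 \right)} - 16 \log{\left(z + 4 \right)}}{15}.

Factor the denominator (3 \left(z - 1\right) \left(z + 4\right)) and decompose: f = - \frac{16}{15 \left(z + 4\right)} + \frac{1}{15 \left(z - 1\right)}; each piece integrates to a log, atan, or power term.
Check: d/dz[\frac{\log{\left(z - 1 \right)} - 16 \log{\left(z + 4 \right)}}{15}] = \frac{4 - 3 z}{3 z^{2} + 9 z - 12} = f(z).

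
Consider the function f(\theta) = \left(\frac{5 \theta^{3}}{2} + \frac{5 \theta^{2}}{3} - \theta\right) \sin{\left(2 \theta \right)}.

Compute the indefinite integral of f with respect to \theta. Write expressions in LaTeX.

Any candidate F(\theta) must reproduce f(\theta) exactly when differentiated.
Check: d/d\theta[- \frac{5 \theta^{3} \cos{\left(2 \theta \right)}}{4} + \frac{15 \theta^{2} \sin{\left(2 \theta \right)}}{8} - \frac{5 \theta^{2} \cos{\left(2 \theta \right)}}{6} + \frac{5 \theta \sin{\left(2 \theta \right)}}{6} + \frac{19 \theta \cos{\left(2 \theta \right)}}{8} - \frac{19 \sin{\left(2 \theta \right)}}{16} + \frac{5 \cos{\left(2 \theta \right)}}{12}] = \frac{5 \theta^{3} \sin{\left(2 \theta \right)}}{2} + \frac{5 \theta^{2} \sin{\left(2 \theta \right)}}{3} - \theta \sin{\left(2 \theta \right)}, which equals f(\theta).

F(\theta) = - \frac{5 \theta^{3} \cos{\left(2 \theta \right)}}{4} + \frac{15 \theta^{2} \sin{\left(2 \theta \right)}}{8} - \frac{5 \theta^{2} \cos{\left(2 \theta \right)}}{6} + \frac{5 \theta \sin{\left(2 \theta \right)}}{6} + \frac{19 \theta \cos{\left(2 \theta \right)}}{8} - \frac{19 \sin{\left(2 \theta \right)}}{16} + \frac{5 \cos{\left(2 \theta \right)}}{12} + C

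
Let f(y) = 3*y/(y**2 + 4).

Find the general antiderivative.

f matches the chain-rule pattern g'(h)*h' with inner function h(y) = y**2 + 4; substituting u = h(y) collapses the integral.
Check: d/dy[3*log(y**2 + 4)/2] = 3*y/(y**2 + 4) = f(y).

F(y) = 3*log(y**2 + 4)/2 + C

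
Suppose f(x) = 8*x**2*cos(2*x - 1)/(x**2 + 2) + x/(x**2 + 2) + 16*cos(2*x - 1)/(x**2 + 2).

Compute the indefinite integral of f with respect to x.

F(x) = (log(x**2 + 2) + 8*sin(2*x - 1))/2 + C

The integrand splits into summands that can be handled one at a time.
Check: d/dx[(log(x**2 + 2) + 8*sin(2*x - 1))/2] = (8*x**2*cos(2*x - 1) + x + 16*cos(2*x - 1))/(x**2 + 2), which equals f(x).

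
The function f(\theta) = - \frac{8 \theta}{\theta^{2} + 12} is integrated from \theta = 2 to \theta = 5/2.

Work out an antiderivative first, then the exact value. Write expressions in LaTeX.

The substitution u = \frac{\theta^{2}}{2} + 6 works: f is exactly (dF/du)*(du/d\theta) for that inner function.
F(\theta) = - 4 \log{\left(\frac{\theta^{2}}{2} + 6 \right)} is an antiderivative of f.
Check: d/d\theta[- 4 \log{\left(\frac{\theta^{2}}{2} + 6 \right)}] = - \frac{8 \theta}{\theta^{2} + 12} = f(\theta).
F(5/2) = - 4 \log{\left(\frac{73}{8} \right)}; F(2) = - 4 \log{\left(8 \right)}.
Integral = F(5/2) - F(2) = - 4 \log{\left(\frac{73}{8} \right)} + 4 \log{\left(8 \right)}.

Antiderivative: F(\theta) = - 4 \log{\left(\frac{\theta^{2}}{2} + 6 \right)}; value = - 4 \log{\left(\frac{73}{8} \right)} + 4 \log{\left(8 \right)}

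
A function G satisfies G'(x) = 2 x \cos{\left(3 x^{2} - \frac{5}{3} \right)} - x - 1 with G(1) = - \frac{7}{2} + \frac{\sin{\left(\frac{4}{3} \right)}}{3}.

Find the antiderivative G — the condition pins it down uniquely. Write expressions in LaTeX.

Integrate term by term and add the pieces.
A general antiderivative is - \frac{x^{2}}{2} - x + \frac{\sin{\left(3 x^{2} - \frac{5}{3} \right)}}{3} - 4 + C.
The condition gives C = - \frac{7}{2} + \frac{\sin{\left(\frac{4}{3} \right)}}{3} - (- \frac{11}{2} + \frac{\sin{\left(\frac{4}{3} \right)}}{3}) = 2.
So G(x) = \frac{- 3 x^{2} - 6 x + 2 \sin{\left(3 x^{2} - \frac{5}{3} \right)} - 12}{6}.
Check: d/dx[\frac{- 3 x^{2} - 6 x + 2 \sin{\left(3 x^{2} - \frac{5}{3} \right)} - 12}{6}] = 2 x \cos{\left(3 x^{2} - \frac{5}{3} \right)} - x - 1 = G'(x).

G(x) = \frac{- 3 x^{2} - 6 x + 2 \sin{\left(3 x^{2} - \frac{5}{3} \right)} - 12}{6}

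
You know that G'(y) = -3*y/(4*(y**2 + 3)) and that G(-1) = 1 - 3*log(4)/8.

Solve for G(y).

G'(y) matches the chain-rule pattern g'(h)*h' with inner function h(y) = y**2 + 3; substituting u = h(y) collapses the integral.
A general antiderivative is -3*log(y**2 + 3)/8 + C.
The condition gives C = 1 - 3*log(4)/8 - (-3*log(4)/8) = 1.
So G(y) = 1 - 3*log(y**2 + 3)/8.
Check: d/dy[1 - 3*log(y**2 + 3)/8] = -3*y/(4*y**2 + 12), which equals G'(y).

G(y) = 1 - 3*log(y**2 + 3)/8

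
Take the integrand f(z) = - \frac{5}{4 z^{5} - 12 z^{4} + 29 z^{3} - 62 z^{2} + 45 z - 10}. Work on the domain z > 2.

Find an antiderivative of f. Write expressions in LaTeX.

An antiderivative is F(z) = - \frac{5 \log{\left(z - 2 \right)}}{81} + \frac{100 \log{\left(z - \frac{1}{2} \right)}}{1323} - \frac{55 \log{\left(z^{2} + 5 \right)}}{7938} - \frac{58 \sqrt{5} \operatorname{atan}{\left(\frac{\sqrt{5} z}{5} \right)}}{3969} - \frac{20}{126 z - 63}.

The denominator factors as \left(z - 2\right) \left(2 z - 1\right)^{2} \left(z^{2} + 5\right); partial fractions split f into directly integrable pieces: - \frac{5 \left(11 z + 58\right)}{3969 \left(z^{2} + 5\right)} + \frac{200}{1323 \left(2 z - 1\right)} + \frac{40}{63 \left(2 z - 1\right)^{2}} - \frac{5}{81 \left(z - 2\right)}.
Check: d/dz[- \frac{5 \log{\left(z - 2 \right)}}{81} + \frac{100 \log{\left(z - \frac{1}{2} \right)}}{1323} - \frac{55 \log{\left(z^{2} + 5 \right)}}{7938} - \frac{58 \sqrt{5} \operatorname{atan}{\left(\frac{\sqrt{5} z}{5} \right)}}{3969} - \frac{20}{126 z - 63}] = - \frac{5}{4 z^{5} - 12 z^{4} + 29 z^{3} - 62 z^{2} + 45 z - 10} = f(z).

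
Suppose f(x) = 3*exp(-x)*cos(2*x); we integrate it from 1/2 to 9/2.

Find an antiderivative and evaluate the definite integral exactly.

A candidate is checked by its d/dx: the result must match f(x).
F(x) = 6*exp(-x)*sin(2*x)/5 - 3*exp(-x)*cos(2*x)/5 is an antiderivative of f.
Check: d/dx[6*exp(-x)*sin(2*x)/5 - 3*exp(-x)*cos(2*x)/5] = 3*exp(-x)*cos(2*x) = f(x).
F(9/2) = 6*exp(-9/2)*sin(9)/5 - 3*exp(-9/2)*cos(9)/5; F(1/2) = -3*exp(-1/2)*cos(1)/5 + 6*exp(-1/2)*sin(1)/5.
Integral = F(9/2) - F(1/2) = -6*exp(-1/2)*sin(1)/5 + 6*exp(-9/2)*sin(9)/5 - 3*exp(-9/2)*cos(9)/5 + 3*exp(-1/2)*cos(1)/5.

Antiderivative: F(x) = 6*exp(-x)*sin(2*x)/5 - 3*exp(-x)*cos(2*x)/5; value = -6*exp(-1/2)*sin(1)/5 + 6*exp(-9/2)*sin(9)/5 - 3*exp(-9/2)*cos(9)/5 + 3*exp(-1/2)*cos(1)/5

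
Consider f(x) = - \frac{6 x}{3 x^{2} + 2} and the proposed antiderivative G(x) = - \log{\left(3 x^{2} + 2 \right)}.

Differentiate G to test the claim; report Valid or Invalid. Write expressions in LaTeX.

d/dx[G] = - \frac{6 x}{3 x^{2} + 2}
This equals f(x) exactly, so the claim holds.

Valid - differentiating G returns exactly f.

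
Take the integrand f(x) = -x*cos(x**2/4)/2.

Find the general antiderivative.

The substitution u = x**2/4 works: f is exactly (dF/du)*(du/dx) for that inner function.
Check: d/dx[-sin(x**2/4)] = -x*cos(x**2/4)/2 = f(x).

F(x) = -sin(x**2/4) + C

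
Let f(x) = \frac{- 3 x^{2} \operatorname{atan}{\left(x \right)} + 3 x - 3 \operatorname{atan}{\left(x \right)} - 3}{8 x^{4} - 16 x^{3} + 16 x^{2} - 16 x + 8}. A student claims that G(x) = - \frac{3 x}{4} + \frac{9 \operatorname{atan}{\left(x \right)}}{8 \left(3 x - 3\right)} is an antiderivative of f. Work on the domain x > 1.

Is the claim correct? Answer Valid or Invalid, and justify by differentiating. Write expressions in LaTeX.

d/dx[G] = \frac{- 6 x^{4} + 12 x^{3} - 3 x^{2} \operatorname{atan}{\left(x \right)} - 12 x^{2} + 15 x - 3 \operatorname{atan}{\left(x \right)} - 9}{8 x^{4} - 16 x^{3} + 16 x^{2} - 16 x + 8}
d/dx[G] - f(x) = - \frac{3}{4} != 0.

Invalid: d/dx[G] - f = - \frac{3}{4}, which is not 0.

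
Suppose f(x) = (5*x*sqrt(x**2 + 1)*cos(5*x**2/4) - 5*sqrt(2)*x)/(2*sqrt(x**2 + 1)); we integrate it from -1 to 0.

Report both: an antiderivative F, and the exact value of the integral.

Any candidate F(x) must reproduce f(x) exactly when differentiated.
F(x) = (-5*sqrt(2)*sqrt(x**2 + 1) + 2*sin(5*x**2/4))/2 is an antiderivative of f.
Check: d/dx[(-5*sqrt(2)*sqrt(x**2 + 1) + 2*sin(5*x**2/4))/2] = (5*x*sqrt(x**2 + 1)*cos(5*x**2/4) - 5*sqrt(2)*x)/(2*sqrt(x**2 + 1)) = f(x).
F(0) = -5*sqrt(2)/2; F(-1) = -5 + sin(5/4).
Integral = F(0) - F(-1) = -5*sqrt(2)/2 - sin(5/4) + 5.

Antiderivative: F(x) = (-5*sqrt(2)*sqrt(x**2 + 1) + 2*sin(5*x**2/4))/2; value = -5*sqrt(2)/2 - sin(5/4) + 5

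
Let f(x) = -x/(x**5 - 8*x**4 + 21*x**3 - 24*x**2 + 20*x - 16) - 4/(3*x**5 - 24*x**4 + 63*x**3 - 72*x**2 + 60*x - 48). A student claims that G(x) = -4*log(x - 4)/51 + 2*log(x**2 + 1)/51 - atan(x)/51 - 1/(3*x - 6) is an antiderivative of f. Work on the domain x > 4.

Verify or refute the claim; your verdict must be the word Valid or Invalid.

Valid: G'(x) = f(x).

d/dx[G] = (-3*x - 4)/(3*x**5 - 24*x**4 + 63*x**3 - 72*x**2 + 60*x - 48)
This equals f(x) exactly, so the claim holds.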